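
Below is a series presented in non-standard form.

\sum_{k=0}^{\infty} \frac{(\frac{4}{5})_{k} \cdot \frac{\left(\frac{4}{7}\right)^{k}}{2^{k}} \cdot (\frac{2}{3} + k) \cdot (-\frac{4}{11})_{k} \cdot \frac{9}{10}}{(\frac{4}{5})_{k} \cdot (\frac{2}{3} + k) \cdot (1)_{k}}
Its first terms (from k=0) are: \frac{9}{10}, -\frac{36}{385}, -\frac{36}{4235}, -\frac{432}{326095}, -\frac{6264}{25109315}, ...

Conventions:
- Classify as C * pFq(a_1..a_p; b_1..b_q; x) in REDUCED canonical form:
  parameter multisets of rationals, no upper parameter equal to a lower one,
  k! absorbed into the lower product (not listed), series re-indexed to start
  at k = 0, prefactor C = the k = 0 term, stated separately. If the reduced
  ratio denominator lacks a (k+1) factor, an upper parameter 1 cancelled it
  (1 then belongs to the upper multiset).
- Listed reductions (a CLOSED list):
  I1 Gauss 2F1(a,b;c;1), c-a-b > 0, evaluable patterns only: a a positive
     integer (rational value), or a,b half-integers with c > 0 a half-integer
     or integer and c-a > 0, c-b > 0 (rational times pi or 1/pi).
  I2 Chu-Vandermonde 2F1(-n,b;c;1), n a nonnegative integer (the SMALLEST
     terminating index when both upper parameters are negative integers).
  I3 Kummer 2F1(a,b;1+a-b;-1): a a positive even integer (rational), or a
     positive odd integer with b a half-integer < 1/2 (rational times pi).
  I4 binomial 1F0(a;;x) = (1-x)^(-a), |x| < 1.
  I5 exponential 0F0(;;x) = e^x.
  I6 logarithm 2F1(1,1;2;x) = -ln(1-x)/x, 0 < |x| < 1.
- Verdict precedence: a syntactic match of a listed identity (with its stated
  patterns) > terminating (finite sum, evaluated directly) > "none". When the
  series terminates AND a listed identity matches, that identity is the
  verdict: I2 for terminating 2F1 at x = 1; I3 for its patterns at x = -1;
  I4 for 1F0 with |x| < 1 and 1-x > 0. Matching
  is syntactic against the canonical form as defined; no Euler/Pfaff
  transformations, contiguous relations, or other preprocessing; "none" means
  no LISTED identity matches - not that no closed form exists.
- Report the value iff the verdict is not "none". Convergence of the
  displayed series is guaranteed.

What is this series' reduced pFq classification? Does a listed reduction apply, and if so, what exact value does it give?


Structural cue: t_0 being \frac{9}{10}, k + 2/3 divides numerator and denominator alike; C = 9/10, x = 2/7 after cancelling.
Ratio: r(k) = \frac{2}{7} * (k-\frac{4}{11}) / [(k+1)] - poly over poly, x = \frac{2}{7} from leading terms; C = \frac{9}{10} at k = 0.

At argument \frac{2}{7}: a 1F0 with upper {-\frac{4}{11}}, lower {-}, scaled by C = \frac{9}{10}. Verdict (x = \frac{2}{7}): the binomial series (I4) applies (the 1F0 binomial series: exponent 4/11, x = \frac{2}{7}). Hence: \frac{9}{10} \cdot \left(\frac{5}{7}\right)^{\frac{4}{11}}.


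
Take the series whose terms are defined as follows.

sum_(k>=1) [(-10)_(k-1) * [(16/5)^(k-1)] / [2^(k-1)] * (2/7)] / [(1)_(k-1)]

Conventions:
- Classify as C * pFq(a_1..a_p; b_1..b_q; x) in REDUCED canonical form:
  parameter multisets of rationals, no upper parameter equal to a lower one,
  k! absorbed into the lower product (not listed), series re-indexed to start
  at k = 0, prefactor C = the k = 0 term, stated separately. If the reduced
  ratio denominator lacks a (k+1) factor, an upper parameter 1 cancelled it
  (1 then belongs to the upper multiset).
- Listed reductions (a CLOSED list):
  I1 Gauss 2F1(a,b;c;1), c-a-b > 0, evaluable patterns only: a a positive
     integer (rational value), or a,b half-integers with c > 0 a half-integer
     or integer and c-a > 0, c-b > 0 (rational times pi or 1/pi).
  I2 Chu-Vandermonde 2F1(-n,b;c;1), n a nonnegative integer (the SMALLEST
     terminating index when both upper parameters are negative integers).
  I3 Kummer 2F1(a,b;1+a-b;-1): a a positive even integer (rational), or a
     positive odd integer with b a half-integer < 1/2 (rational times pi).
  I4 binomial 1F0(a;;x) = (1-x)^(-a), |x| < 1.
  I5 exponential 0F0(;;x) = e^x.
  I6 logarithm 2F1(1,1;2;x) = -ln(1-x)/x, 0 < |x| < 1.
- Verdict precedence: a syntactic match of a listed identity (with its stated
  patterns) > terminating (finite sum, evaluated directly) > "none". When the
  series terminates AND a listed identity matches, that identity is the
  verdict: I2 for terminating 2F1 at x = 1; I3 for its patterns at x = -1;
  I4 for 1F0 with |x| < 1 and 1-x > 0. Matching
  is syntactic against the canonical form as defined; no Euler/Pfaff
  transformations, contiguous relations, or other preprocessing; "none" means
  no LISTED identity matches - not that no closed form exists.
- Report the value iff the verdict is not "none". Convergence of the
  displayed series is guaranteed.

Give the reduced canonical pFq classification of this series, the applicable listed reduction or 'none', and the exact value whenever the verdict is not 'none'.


This is 2/7 * 1F0(-10; -; 8/5) in reduced canonical form. Verdict: terminating (-10 upstairs). 11 nonzero terms in all; added directly. Exact value: 118098/68359375.

Key observation: x = (8/5) and (1)_k (C = 2/7) is k! itself.
Ratio: r(k) = (8/5) * (k-10) / [(k+1)] - rational; roots negated = parameters, x = (8/5), C = 2/7.


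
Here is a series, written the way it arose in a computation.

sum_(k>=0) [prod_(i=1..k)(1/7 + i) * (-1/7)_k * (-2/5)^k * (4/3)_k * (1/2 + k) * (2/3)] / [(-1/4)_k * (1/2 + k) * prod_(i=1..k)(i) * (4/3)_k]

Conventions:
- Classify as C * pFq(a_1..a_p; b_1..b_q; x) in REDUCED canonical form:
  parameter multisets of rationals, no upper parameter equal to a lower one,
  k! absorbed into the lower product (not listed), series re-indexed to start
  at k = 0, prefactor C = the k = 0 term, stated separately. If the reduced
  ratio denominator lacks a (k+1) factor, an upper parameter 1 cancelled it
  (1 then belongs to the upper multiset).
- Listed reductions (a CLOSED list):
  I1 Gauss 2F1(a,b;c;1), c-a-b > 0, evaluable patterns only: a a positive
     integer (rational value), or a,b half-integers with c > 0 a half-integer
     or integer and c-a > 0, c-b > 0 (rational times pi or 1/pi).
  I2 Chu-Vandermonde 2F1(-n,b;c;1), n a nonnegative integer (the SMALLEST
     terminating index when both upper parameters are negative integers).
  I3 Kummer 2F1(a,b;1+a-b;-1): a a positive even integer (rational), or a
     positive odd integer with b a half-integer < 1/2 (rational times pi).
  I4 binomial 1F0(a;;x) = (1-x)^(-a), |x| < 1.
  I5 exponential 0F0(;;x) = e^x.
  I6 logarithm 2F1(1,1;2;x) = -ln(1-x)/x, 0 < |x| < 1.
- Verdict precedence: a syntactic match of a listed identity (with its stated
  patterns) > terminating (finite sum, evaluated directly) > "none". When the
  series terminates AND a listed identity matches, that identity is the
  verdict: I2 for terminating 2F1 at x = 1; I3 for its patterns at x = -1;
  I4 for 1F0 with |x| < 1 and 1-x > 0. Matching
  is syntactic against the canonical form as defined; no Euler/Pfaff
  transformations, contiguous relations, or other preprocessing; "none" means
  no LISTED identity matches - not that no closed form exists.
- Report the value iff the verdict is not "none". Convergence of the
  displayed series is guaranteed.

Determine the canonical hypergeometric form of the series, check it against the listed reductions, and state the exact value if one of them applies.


The series (x = -2/5) is 2F1: upper {-1/7, 8/7}, lower {-1/4}, prefactor 2/3. Verdict: none. Every listed pattern misses the 2F1 form at -2/5, upper {-1/7, 8/7}.

The tell: with t_0 = 2/3, the running product (prefactor 2/3) telescopes to a rising factorial.
Consecutive-term ratio: r(k) = (-2/5) * (k-1/7) (k+8/7) / [(k-1/4) (k+1)] - rational; roots negated = parameters, x = (-2/5), C = 2/3.


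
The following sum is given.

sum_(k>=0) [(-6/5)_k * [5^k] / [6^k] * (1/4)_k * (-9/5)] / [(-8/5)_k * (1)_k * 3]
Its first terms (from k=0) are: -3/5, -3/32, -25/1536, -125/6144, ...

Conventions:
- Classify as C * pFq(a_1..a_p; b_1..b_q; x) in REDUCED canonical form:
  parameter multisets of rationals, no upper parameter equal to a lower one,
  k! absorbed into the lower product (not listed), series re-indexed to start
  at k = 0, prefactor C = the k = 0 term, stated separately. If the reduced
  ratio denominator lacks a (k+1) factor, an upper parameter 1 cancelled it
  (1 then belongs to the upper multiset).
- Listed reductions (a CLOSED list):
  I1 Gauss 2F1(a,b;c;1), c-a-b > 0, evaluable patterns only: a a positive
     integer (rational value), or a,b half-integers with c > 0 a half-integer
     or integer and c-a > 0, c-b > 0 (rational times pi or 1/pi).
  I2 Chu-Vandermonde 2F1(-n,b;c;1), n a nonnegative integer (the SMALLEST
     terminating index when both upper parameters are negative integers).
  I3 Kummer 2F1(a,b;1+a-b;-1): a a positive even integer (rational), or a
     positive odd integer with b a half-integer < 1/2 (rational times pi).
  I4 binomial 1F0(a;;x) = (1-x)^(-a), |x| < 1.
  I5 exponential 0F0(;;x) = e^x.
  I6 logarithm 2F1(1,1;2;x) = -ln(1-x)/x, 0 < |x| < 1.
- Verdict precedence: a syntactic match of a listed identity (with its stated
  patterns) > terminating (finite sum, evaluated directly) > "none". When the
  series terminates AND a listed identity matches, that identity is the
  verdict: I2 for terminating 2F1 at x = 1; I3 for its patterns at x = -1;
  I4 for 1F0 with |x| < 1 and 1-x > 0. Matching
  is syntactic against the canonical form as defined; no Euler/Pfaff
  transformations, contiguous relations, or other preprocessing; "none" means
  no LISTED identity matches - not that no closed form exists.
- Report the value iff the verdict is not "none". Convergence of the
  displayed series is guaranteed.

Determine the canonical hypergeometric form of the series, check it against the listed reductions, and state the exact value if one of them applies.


With C = -3/5: the canonical form is 2F1(-6/5, 1/4; -8/5; 5/6). Verdict: no listed reduction: x = 5/6 and upper {-6/5, 1/4} fail every I1-I6 pattern.

Key step: t_0 being -3/5, (1)_k (prefactor -3/5) is k! itself.
Consecutive-term ratio: r(k) = (5/6) * (k-6/5) (k+1/4) / [(k-8/5) (k+1)] - poly over poly, x = (5/6) from leading terms; C = -3/5 at k = 0.


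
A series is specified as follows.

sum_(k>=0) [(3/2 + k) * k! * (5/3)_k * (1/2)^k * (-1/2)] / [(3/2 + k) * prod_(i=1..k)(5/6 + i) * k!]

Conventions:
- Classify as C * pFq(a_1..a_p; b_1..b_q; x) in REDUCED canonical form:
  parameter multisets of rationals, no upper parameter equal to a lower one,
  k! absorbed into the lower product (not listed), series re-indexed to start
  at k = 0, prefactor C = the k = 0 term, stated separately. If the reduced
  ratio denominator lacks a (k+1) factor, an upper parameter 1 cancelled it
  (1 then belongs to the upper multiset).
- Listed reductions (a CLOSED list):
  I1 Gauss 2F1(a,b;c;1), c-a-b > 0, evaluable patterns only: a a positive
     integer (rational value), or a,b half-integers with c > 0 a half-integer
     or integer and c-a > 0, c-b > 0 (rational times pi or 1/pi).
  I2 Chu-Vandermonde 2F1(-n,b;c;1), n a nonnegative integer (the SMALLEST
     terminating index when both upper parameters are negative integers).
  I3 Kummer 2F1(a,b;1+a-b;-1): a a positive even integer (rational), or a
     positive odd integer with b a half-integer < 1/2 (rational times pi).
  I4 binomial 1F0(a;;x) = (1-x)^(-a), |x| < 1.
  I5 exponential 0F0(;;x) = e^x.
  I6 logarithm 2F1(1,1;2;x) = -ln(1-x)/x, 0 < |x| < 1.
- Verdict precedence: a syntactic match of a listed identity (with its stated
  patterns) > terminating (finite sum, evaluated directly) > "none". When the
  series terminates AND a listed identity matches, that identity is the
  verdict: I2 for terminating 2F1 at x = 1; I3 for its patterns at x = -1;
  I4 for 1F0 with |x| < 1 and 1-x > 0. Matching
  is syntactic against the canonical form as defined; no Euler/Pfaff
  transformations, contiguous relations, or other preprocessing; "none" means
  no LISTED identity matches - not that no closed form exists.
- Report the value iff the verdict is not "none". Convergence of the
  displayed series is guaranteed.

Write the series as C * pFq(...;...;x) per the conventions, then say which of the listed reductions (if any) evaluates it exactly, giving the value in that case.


Reduced: x = 1/2, 2F1, upper = {1, 5/3}, lower = {11/6}, C = -1/2. Verdict: none. Every listed pattern misses the 2F1 form at 1/2, upper {1, 5/3}.

First insight: t_0 = -1/2 here, and the factorial ratio (C = -1/2, x = 1/2) (k+a-1)!/(a-1)! is a rising factorial (a)_k.
Adjacent-term ratio: r(k) = (1/2) * (k+1) (k+5/3) / [(k+11/6) (k+1)] - poly over poly, x = (1/2) from leading terms; C = -1/2 at k = 0.


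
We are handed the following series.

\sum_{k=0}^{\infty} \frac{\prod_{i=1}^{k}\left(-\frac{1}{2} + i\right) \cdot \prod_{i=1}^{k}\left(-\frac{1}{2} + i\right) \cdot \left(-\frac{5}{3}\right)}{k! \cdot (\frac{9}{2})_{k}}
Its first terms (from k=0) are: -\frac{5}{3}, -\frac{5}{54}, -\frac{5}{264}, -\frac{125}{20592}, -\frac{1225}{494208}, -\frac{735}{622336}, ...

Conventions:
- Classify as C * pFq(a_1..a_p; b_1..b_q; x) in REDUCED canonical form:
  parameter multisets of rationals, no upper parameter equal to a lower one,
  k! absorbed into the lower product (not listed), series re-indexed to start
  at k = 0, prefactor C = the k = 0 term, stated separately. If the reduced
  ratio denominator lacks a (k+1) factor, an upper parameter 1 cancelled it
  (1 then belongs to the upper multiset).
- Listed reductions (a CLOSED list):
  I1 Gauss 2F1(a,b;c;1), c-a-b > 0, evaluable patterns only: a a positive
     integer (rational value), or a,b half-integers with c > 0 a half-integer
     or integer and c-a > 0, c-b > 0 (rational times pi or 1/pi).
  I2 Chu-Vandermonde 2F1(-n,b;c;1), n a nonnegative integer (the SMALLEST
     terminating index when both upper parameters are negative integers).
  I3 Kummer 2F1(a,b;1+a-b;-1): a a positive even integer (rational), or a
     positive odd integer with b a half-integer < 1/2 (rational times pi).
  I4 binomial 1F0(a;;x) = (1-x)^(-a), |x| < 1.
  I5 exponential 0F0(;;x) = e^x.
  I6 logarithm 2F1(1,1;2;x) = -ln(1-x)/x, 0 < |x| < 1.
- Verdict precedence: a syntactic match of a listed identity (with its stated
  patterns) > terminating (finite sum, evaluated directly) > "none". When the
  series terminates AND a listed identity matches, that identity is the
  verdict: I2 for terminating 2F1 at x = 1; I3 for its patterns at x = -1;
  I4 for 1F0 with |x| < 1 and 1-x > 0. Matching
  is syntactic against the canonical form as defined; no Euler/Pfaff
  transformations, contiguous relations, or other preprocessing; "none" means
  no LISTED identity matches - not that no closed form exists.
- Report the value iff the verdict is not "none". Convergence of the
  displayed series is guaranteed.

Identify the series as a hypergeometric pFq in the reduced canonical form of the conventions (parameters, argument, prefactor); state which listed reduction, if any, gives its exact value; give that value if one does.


Canonical form: C = -\frac{5}{3} times 2F1 with upper {\frac{1}{2}, \frac{1}{2}}, lower {\frac{9}{2}}, x = 1. Verdict: Gauss (I1, half-integer pattern) fires (x = 1; upper {\frac{1}{2}, \frac{1}{2}} half-integers, c = \frac{9}{2} in the evaluable pattern). Value: \left(-\frac{875}{1536}\right) \cdot \pi.

Structural cue: x = 1 and the running product (prefactor -5/3) telescopes to a rising factorial.
Step ratio: r(k) = 1 * (k+\frac{1}{2}) (k+\frac{1}{2}) / [(k+\frac{9}{2}) (k+1)] - rational; roots negated = parameters, x = 1, C = -\frac{5}{3}.


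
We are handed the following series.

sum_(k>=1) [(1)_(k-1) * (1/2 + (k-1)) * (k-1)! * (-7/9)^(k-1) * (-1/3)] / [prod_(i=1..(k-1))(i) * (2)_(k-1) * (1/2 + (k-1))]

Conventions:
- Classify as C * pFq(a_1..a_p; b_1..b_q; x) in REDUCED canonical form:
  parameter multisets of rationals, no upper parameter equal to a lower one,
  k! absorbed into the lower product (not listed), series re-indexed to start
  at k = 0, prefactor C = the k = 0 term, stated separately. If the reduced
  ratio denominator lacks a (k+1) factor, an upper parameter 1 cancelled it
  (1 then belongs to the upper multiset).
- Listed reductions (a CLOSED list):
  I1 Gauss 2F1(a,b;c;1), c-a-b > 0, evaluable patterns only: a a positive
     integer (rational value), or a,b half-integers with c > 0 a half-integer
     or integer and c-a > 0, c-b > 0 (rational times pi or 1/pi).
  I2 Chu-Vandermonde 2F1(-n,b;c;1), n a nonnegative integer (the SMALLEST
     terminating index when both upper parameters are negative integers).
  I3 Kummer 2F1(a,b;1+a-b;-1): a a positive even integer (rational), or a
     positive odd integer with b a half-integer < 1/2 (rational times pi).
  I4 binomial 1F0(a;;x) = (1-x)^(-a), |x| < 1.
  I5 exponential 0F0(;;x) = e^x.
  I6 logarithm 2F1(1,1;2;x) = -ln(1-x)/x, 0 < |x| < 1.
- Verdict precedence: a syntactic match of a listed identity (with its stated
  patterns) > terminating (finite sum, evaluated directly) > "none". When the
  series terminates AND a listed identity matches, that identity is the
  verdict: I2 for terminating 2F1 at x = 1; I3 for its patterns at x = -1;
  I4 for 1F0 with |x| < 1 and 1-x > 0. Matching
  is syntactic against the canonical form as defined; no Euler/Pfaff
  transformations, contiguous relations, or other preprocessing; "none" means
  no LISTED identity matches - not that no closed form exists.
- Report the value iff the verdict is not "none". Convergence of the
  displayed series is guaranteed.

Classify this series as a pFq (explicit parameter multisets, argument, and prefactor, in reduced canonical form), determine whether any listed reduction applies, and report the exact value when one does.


Key step: x = (-7/9) and the product of the first k integers (prefactor -1/3) is k!.
Consecutive-term ratio: r(k) = (-7/9) * (k+1) (k+1) / [(k+2) (k+1)] ; factor over Q: parameters, x = (-7/9), and C = -1/3.

The series (x = -7/9) is 2F1: upper {1, 1}, lower {2}, prefactor -1/3. Verdict at x = -7/9: logarithm (I6) matches (the logarithm: parameters (1,1;2), x = -7/9). Exact value: (-3/7) * ln(16/9).


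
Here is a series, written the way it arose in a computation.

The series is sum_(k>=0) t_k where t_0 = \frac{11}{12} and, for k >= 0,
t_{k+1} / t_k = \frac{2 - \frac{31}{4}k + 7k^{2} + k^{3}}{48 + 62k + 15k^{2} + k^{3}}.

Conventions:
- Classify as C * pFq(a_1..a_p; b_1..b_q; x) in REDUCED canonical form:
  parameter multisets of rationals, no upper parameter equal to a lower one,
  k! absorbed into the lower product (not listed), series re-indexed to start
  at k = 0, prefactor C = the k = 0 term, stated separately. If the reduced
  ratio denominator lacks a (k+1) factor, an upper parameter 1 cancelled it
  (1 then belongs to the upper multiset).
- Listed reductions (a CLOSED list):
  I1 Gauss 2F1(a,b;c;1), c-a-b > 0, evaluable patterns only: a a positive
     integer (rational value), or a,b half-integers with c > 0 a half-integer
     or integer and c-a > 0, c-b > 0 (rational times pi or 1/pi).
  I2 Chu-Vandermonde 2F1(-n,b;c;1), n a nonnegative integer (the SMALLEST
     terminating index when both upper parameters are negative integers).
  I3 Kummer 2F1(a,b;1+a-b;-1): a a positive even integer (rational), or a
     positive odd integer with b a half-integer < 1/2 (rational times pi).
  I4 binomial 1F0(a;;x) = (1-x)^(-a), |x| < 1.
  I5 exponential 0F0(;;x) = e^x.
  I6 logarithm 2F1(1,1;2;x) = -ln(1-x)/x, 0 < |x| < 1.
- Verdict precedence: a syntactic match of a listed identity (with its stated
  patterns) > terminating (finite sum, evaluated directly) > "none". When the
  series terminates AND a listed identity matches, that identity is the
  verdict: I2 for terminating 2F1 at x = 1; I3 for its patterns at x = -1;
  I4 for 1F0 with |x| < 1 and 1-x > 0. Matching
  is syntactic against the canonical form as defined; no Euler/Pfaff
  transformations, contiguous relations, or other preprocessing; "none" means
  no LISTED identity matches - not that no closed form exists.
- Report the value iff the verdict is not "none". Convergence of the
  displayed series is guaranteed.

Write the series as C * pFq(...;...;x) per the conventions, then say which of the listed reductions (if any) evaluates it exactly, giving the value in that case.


Classification (C = \frac{11}{12}): 2F1 with upper {-\frac{1}{2}, -\frac{1}{2}}, lower {6}, argument x = 1. Verdict: this is the half-integer Gauss pattern (I1) (x = 1; upper {-\frac{1}{2}, -\frac{1}{2}} half-integers, c = 6 in the evaluable pattern). Value: \frac{131072}{43659} / \pi.

First insight: from the first term \frac{11}{12}: roots of the ratio polynomials (prefactor 11/12) are the negated parameters.
Adjacent-term ratio: r(k) = 1 * (k-\frac{1}{2}) (k-\frac{1}{2}) / [(k+6) (k+1)] - poly over poly, x = 1 from leading terms; C = \frac{11}{12} at k = 0.


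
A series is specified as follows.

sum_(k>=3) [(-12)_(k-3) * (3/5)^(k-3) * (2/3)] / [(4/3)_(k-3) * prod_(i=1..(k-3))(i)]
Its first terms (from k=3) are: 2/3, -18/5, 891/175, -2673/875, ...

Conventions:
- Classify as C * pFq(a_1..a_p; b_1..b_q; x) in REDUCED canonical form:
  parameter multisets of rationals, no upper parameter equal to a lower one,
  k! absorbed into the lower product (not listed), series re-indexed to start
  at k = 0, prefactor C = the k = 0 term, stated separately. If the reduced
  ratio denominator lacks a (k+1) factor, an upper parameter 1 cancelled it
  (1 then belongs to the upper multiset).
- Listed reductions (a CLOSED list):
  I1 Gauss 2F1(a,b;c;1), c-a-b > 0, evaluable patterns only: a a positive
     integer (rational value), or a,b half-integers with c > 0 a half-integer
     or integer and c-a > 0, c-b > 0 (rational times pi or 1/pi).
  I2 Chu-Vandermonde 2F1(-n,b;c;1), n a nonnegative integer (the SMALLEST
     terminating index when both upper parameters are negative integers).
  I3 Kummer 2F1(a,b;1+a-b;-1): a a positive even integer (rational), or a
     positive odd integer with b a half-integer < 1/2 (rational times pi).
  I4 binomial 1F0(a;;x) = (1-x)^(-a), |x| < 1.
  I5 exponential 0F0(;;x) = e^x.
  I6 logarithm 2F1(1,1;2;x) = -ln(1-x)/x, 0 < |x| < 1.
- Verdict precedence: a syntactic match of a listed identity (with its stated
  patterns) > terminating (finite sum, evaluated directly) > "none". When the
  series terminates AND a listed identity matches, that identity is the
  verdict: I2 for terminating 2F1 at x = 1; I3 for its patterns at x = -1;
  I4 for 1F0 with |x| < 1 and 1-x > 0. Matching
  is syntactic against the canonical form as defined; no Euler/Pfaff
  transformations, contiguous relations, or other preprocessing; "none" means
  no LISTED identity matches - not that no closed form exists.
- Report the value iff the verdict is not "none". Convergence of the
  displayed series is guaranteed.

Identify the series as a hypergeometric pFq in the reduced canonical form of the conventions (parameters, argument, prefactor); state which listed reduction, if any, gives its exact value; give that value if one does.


This is 2/3 * 1F1(-12; 4/3; 3/5) in reduced canonical form. Verdict: terminating - upper parameter -12 makes this a finite sum (last index 12), evaluated exactly. Its exact value is -2183687085370764642709/22124662218750000000000.

The tell: t_0 being 2/3, the product of the first k integers (prefactor 2/3) is k!.
Term ratio: r(k) = (3/5) * (k-12) / [(k+4/3) (k+1)] - rational; roots negated = parameters, x = (3/5), C = 2/3.


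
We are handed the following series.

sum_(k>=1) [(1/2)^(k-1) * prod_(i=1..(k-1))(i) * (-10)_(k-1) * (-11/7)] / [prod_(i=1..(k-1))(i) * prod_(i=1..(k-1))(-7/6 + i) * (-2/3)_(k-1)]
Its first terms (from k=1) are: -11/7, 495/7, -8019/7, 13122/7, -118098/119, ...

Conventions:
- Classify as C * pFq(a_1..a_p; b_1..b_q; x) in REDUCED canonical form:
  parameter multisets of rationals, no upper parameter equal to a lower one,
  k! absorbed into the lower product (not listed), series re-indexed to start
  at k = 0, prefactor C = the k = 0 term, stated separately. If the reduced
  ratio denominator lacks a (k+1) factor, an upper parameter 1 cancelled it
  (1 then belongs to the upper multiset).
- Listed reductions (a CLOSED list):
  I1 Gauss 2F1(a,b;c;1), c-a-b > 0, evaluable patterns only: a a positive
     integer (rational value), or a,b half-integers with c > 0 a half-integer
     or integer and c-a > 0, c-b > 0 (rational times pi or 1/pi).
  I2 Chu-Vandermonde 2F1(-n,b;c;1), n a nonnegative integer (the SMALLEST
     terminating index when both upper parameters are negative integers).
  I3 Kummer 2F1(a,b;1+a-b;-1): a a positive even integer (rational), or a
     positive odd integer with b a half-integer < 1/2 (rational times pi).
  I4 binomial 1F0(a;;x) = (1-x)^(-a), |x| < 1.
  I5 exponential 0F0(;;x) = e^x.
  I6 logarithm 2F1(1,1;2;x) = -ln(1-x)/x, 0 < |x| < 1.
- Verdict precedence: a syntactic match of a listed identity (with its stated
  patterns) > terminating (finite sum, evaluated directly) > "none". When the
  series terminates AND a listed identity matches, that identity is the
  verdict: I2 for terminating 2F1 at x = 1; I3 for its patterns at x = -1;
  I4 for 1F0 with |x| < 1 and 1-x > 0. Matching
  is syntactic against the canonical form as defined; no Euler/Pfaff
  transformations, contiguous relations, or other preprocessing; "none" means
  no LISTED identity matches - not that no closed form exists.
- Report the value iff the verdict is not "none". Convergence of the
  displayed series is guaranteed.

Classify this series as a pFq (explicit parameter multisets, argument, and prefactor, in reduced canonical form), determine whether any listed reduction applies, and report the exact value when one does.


With C = -11/7: the canonical form is 2F2(-10, 1; -2/3, -1/6; 1/2). Verdict: terminating - the sum ends at index 10 because -10 is a negative integer; exact evaluation follows. Exact value: 5183230004843951/410043765506375.

Key observation: with t_0 = -11/7, the running product (C = -11/7) telescopes to a rising factorial.
Ratio: r(k) = (1/2) * (k-10) (k+1) / [(k-2/3) (k-1/6) (k+1)] - poly over poly, x = (1/2) from leading terms; C = -11/7 at k = 0.


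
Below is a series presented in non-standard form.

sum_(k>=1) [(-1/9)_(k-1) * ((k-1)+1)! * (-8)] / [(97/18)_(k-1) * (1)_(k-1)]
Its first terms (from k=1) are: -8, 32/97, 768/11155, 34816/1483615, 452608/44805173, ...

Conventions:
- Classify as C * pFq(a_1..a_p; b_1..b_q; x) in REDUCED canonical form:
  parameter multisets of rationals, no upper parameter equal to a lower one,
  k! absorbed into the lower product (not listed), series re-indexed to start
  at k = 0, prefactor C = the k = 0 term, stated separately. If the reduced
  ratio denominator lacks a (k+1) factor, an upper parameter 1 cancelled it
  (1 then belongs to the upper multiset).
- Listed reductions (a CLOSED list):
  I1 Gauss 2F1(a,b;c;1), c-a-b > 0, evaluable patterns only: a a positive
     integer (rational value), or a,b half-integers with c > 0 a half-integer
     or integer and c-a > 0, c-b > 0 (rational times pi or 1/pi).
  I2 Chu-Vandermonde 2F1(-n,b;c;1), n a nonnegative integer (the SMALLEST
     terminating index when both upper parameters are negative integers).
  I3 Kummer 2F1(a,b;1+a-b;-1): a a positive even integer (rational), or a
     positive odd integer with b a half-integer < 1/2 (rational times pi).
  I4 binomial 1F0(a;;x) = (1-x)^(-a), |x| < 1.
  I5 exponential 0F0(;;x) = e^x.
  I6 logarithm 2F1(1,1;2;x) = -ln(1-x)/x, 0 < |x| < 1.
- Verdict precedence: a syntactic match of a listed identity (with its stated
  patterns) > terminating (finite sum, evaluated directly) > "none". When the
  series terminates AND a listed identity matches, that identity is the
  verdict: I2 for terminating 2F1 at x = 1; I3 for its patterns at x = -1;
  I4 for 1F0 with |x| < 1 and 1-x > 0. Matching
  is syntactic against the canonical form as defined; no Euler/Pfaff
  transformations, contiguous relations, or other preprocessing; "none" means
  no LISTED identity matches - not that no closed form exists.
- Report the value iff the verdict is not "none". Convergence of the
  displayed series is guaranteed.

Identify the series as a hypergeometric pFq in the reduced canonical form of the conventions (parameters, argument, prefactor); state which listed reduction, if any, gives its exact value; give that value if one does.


This is -8 * 2F1(-1/9, 2; 97/18; 1) in reduced canonical form. Verdict at x = 1: the Gauss summation I1 matches (x = 1: the Gamma ratio telescopes since c-a-b = 7/2 > 0 and a = 2 in Z>0). Value: -38552/5103.

Key step: from the first term -8: (1)_k (C = -8) is k! itself.
Term ratio: r(k) = 1 * (k-1/9) (k+2) / [(k+97/18) (k+1)] - poly over poly, x = 1 from leading terms; C = -8 at k = 0.


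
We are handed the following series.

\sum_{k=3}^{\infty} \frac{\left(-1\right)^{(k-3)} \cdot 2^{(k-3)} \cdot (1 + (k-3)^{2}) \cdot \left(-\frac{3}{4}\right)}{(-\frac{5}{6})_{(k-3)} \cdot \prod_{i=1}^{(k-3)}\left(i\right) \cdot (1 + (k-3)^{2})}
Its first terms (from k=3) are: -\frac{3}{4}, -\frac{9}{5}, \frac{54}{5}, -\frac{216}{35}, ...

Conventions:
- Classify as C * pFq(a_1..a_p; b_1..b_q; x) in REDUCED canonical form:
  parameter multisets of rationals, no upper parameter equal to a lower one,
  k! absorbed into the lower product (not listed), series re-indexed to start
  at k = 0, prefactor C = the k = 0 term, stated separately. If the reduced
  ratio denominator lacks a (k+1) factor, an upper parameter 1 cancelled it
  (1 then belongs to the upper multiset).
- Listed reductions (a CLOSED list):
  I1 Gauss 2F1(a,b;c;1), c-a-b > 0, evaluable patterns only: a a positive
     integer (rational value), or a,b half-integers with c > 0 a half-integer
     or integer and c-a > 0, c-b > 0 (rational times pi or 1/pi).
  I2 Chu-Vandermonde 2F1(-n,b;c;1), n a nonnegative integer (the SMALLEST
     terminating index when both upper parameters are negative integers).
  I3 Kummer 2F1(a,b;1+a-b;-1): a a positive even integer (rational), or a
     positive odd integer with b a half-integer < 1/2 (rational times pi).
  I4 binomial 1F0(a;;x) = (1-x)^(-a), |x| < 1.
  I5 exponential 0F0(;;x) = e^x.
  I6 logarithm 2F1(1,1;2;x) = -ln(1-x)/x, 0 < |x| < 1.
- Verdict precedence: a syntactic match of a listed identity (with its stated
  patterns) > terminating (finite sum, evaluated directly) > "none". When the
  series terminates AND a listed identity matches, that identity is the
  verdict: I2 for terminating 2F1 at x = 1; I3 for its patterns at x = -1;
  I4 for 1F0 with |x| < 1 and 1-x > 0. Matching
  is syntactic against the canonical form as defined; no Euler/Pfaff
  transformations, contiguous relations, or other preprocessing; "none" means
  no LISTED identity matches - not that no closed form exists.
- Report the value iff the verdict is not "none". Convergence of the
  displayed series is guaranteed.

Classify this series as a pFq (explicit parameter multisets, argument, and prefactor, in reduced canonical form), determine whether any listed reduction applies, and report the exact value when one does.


Canonical form: C = -\frac{3}{4} times 0F1 with upper {-}, lower {-\frac{5}{6}}, x = -2. Verdict: no listed reduction: x = -2 and upper {-} fail every I1-I6 pattern.

First insight: t_0 = -\frac{3}{4} here, and the product of the first k integers (C = -3/4) is k!.
Ratio: r(k) = -2 * 1 / [(k-\frac{5}{6}) (k+1)] - rational in k. x = -2; t_0 = -\frac{3}{4}; negate the roots.


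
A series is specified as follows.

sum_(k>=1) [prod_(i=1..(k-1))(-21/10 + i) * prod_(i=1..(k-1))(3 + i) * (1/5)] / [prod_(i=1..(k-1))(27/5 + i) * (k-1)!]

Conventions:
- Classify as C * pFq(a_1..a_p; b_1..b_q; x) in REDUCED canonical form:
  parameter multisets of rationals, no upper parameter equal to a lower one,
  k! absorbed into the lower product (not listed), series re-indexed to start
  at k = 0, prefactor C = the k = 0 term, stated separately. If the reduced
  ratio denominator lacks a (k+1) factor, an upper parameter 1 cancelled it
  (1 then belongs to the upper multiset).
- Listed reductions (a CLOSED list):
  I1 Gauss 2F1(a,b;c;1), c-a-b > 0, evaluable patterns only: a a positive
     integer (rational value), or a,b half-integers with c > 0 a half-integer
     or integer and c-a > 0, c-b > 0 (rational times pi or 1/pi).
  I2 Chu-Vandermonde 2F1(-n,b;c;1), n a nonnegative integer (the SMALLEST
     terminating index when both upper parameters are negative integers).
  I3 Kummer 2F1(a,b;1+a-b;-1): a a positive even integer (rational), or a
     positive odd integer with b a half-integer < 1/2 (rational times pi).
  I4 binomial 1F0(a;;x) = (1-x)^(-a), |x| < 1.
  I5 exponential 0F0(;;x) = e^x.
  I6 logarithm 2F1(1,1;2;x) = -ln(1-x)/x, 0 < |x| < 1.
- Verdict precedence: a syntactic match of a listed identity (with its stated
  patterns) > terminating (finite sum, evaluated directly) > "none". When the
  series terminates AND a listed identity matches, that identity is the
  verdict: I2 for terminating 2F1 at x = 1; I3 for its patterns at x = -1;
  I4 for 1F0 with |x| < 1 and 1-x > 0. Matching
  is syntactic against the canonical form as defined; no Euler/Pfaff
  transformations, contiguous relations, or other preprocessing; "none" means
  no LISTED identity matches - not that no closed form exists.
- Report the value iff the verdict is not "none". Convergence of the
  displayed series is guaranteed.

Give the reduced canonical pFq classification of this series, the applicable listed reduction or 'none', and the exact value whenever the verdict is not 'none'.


Key step: with t_0 = 1/5, the lower running product (C = 1/5) is a rising factorial.
Term ratio: r(k) = 1 * (k-11/10) (k+4) / [(k+32/5) (k+1)] - rational; roots negated = parameters, x = 1, C = 1/5.

The series (x = 1) is 2F1: upper {-11/10, 4}, lower {32/5}, prefactor 1/5. Verdict at x = 1: Gauss's theorem (I1) matches (x = 1: the Gamma ratio telescopes since c-a-b = 7/2 > 0 and a = 4 in Z>0). Its exact value is 19584/284375.


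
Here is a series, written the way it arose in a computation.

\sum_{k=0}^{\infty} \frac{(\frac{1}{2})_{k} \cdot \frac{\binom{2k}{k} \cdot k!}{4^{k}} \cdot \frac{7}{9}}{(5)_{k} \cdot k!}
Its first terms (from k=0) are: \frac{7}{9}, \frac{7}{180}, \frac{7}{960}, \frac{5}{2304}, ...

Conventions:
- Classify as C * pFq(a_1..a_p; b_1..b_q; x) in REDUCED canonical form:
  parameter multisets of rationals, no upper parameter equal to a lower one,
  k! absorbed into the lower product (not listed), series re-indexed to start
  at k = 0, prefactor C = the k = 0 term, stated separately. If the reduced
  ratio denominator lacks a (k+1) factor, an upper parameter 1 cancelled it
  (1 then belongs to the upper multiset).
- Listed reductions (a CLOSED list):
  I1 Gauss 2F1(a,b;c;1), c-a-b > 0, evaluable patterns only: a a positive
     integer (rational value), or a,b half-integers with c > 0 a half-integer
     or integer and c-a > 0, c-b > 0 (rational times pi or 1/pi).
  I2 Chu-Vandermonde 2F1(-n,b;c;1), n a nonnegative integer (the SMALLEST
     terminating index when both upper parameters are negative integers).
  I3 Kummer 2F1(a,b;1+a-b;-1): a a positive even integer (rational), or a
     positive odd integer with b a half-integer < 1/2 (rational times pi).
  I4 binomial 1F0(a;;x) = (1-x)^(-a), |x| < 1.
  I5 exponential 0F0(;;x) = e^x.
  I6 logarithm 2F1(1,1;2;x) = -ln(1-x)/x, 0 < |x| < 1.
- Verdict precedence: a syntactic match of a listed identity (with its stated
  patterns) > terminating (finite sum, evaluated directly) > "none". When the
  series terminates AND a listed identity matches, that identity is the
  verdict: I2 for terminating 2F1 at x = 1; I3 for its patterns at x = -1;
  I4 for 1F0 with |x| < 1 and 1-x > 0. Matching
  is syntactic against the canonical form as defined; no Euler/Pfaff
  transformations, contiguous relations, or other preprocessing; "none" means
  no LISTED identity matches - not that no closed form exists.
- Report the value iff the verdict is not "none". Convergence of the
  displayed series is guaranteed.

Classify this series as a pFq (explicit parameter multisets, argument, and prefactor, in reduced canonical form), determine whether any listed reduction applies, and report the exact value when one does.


x = 1 here; the reduced form reads 2F1, upper {\frac{1}{2}, \frac{1}{2}}, lower {5}, C = \frac{7}{9}. Verdict: this is Gauss's theorem I1 (half-integer case) (x = 1; upper {\frac{1}{2}, \frac{1}{2}} half-integers, c = 5 in the evaluable pattern). Exact value: \frac{4096}{1575} / \pi.

The tell: x = 1 and C(2k,k) (C = 7/9, x = 1) equals 4^k (1/2)_k / k!.
Consecutive-term ratio: r(k) = 1 * (k+\frac{1}{2}) (k+\frac{1}{2}) / [(k+5) (k+1)] - rational in k. x = 1; t_0 = \frac{7}{9}; negate the roots.


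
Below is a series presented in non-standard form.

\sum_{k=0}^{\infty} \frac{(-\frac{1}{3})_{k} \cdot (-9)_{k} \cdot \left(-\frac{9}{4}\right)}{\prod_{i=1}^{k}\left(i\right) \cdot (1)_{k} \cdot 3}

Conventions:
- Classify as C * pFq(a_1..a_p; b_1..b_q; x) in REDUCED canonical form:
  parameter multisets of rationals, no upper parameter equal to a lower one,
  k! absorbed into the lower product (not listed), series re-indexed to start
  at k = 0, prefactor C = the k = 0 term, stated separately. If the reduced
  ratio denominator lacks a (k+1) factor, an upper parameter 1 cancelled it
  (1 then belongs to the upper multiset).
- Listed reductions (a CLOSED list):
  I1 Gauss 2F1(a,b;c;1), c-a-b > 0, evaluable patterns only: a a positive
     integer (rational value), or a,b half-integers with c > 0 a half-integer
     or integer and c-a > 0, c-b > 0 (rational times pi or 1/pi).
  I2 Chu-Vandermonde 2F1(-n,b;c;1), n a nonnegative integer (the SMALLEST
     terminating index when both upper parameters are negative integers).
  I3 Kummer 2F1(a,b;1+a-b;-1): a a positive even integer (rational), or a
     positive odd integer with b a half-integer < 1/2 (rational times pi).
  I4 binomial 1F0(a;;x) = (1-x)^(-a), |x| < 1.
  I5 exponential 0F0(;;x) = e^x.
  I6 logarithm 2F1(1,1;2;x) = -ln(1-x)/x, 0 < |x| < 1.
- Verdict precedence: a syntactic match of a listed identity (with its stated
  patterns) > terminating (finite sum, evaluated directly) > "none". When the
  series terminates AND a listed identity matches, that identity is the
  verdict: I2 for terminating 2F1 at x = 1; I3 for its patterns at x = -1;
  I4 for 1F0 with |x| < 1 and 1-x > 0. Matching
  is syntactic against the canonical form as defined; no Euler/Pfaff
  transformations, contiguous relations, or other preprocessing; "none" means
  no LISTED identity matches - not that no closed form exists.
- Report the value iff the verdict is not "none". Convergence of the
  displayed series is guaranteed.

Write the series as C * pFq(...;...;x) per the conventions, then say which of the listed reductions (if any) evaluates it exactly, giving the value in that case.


This is -\frac{3}{4} * 2F1(-9, -\frac{1}{3}; 1; 1) in reduced canonical form. Verdict: Vandermonde's identity (I2) fires (terminating 2F1 at x = 1 with n = 9, b = -1/3, c = 1). Hence: -\frac{950950}{531441}.

Key observation: with t_0 = -\frac{3}{4}, the constant factors (C = -3/4, x = 1) combine into one prefactor.
Step ratio: r(k) = 1 * (k-9) (k-\frac{1}{3}) / [(k+1) (k+1)] ; factor over Q: parameters, x = 1, and C = -\frac{3}{4}.


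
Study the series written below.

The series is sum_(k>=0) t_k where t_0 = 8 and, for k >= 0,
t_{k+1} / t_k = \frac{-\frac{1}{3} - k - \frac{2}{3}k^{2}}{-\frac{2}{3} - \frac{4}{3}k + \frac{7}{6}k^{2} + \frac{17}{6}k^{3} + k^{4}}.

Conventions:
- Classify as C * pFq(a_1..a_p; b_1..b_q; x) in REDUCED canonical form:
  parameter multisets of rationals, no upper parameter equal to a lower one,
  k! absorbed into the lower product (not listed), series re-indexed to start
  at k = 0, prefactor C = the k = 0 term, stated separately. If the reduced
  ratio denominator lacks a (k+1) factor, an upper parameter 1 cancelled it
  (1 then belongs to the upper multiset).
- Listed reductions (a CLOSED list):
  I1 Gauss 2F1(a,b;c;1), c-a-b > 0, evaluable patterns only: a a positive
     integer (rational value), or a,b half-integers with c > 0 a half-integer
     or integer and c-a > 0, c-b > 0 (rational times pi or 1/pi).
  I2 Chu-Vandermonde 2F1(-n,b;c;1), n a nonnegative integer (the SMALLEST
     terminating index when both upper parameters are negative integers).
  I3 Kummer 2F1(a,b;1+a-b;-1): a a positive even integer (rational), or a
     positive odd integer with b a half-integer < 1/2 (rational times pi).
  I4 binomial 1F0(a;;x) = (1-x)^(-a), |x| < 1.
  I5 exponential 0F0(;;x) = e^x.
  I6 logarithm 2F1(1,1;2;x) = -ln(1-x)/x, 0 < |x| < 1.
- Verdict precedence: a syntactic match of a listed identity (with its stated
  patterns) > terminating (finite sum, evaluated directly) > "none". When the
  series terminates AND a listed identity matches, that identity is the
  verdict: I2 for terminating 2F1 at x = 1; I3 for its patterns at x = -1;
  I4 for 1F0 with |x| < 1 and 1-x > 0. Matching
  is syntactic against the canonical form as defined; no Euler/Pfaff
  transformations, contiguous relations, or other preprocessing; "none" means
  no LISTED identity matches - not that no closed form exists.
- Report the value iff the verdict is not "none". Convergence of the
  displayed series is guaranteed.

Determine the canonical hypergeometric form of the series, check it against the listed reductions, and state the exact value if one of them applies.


This is 8 * 1F2(1; -\frac{2}{3}, 2; -\frac{2}{3}) in reduced canonical form. Verdict: no listed reduction: x = -\frac{2}{3} and upper {1} fail every I1-I6 pattern.

First insight: t_0 = 8 here, and factor the ratio over Q (C = 8): negated roots = parameters.
Term ratio: r(k) = -\frac{2}{3} * (k+1) / [(k-\frac{2}{3}) (k+2) (k+1)] - rational in k. x = -\frac{2}{3}; t_0 = 8; negate the roots.
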